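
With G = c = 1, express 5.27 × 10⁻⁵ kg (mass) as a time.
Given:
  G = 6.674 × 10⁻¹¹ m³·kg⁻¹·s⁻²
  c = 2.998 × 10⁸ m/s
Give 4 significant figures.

1.305 × 10⁻⁴⁰ s

Mass → time via G/c³.
5.27 × 10⁻⁵ kg × (G/c³) = 1.305 × 10⁻⁴⁰ s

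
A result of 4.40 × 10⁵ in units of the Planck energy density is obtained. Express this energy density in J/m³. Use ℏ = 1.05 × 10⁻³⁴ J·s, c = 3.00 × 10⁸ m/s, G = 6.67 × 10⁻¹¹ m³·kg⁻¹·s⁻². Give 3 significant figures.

One Planck energy density: u_P = c⁷/(ℏG²) = 4.68 × 10¹¹³ J/m³.
4.40 × 10⁵ × 4.68 × 10¹¹³ J/m³ = 2.06 × 10¹¹⁹ J/m³

2.06 × 10¹¹⁹ J/m³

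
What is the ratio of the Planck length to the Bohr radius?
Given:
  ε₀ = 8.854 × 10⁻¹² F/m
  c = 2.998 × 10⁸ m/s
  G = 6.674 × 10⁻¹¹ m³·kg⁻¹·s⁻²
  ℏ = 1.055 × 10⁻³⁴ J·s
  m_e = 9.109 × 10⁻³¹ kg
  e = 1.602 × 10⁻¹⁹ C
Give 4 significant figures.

Planck length: ℓ_P = √(ℏG/c³) = 1.616 × 10⁻³⁵ m
Bohr radius: a₀ = 4πε₀ℏ²/(m_e e²) = 5.297 × 10⁻¹¹ m
ratio = 1.616 × 10⁻³⁵ / 5.297 × 10⁻¹¹ = 3.051 × 10⁻²⁵

3.051 × 10⁻²⁵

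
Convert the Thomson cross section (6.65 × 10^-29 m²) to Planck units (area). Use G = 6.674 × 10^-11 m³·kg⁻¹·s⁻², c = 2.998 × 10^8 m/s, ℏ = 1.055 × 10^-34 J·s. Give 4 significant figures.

2.545 × 10^41

Planck area: A_P = ℏG/c³ = 2.613 × 10^-70 m².
6.65 × 10^-29 / 2.613 × 10^-70 = 2.545 × 10^41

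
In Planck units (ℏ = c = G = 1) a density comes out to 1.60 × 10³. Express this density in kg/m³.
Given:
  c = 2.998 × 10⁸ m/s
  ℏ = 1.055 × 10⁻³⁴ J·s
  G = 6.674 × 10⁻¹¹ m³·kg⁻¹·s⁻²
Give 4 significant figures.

8.246 × 10⁹⁹ kg/m³

One Planck density: ρ_P = c⁵/(ℏG²) = 5.154 × 10⁹⁶ kg/m³.
1.60 × 10³ × 5.154 × 10⁹⁶ kg/m³ = 8.246 × 10⁹⁹ kg/m³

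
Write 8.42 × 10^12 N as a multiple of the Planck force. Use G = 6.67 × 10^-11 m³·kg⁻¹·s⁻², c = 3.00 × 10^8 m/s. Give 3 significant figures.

6.93 × 10^-32

Planck force: F_P = c⁴/G = 1.21 × 10^44 N.
8.42 × 10^12 / 1.21 × 10^44 = 6.93 × 10^-32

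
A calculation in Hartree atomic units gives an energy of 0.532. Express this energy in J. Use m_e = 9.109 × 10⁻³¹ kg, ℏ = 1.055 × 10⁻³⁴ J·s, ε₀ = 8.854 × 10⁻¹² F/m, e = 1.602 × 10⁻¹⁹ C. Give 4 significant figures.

2.316 × 10⁻¹⁸ J

One hartree: E_h = m_e e⁴/(4πε₀ℏ)² = 4.354 × 10⁻¹⁸ J.
0.532 × 4.354 × 10⁻¹⁸ J = 2.316 × 10⁻¹⁸ J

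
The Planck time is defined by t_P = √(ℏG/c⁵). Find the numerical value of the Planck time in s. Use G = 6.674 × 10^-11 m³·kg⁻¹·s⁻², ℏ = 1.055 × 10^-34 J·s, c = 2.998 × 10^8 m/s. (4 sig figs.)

5.392 × 10^-44 s

t_P = √(ℏG/c⁵)
  = √(2.907 × 10^-87)
  = 5.392 × 10^-44 s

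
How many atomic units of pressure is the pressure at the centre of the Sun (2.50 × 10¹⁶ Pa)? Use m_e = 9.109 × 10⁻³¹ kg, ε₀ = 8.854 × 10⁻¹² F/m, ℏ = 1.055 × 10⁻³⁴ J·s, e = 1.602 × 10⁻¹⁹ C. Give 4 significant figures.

atomic unit of pressure: P_au = E_h/a₀³ = m_e⁴e¹⁰/((4πε₀)⁵ℏ⁸) = 2.929 × 10¹³ Pa.
2.50 × 10¹⁶ / 2.929 × 10¹³ = 853.5

853.5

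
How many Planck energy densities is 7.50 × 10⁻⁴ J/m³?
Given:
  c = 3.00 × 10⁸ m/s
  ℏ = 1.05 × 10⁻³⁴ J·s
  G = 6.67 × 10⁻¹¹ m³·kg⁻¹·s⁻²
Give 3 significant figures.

Planck energy density: u_P = c⁷/(ℏG²) = 4.68 × 10¹¹³ J/m³.
7.50 × 10⁻⁴ / 4.68 × 10¹¹³ = 1.60 × 10⁻¹¹⁷

1.60 × 10⁻¹¹⁷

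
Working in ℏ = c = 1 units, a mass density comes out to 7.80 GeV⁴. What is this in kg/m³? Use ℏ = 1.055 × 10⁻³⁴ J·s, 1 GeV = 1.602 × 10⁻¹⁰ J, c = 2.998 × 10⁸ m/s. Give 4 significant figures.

1.806 × 10²¹ kg/m³

Mass density is [E]/(c²[L]³) = [E]⁴/(ℏ³c⁵).
1 GeV⁴ → 1/(ℏ³c⁵) × (1 GeV in J)⁴ = 2.316 × 10²⁰ kg/m³.
Result: 7.80 × 2.316 × 10²⁰ = 1.806 × 10²¹ kg/m³.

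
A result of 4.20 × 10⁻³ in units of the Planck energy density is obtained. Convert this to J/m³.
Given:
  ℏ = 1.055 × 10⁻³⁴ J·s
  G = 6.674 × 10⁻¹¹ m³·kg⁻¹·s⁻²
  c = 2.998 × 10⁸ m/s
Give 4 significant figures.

1.946 × 10¹¹¹ J/m³

One Planck energy density: u_P = c⁷/(ℏG²) = 4.632 × 10¹¹³ J/m³.
4.20 × 10⁻³ × 4.632 × 10¹¹³ J/m³ = 1.946 × 10¹¹¹ J/m³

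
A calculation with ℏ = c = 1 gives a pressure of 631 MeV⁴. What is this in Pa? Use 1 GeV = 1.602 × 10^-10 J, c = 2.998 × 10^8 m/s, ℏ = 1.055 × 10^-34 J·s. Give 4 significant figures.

1.313 × 10^28 Pa

Pressure is [E]/[L]³ = [E]⁴/(ℏc)³.
1 GeV⁴ → 1/(ℏc)³ × (1 GeV in J)⁴ = 2.082 × 10^37 Pa.
Convert the energy scale: 631 MeV⁴ = 6.31 × 10^-10 GeV⁴.
Result: 6.31 × 10^-10 × 2.082 × 10^37 = 1.313 × 10^28 Pa.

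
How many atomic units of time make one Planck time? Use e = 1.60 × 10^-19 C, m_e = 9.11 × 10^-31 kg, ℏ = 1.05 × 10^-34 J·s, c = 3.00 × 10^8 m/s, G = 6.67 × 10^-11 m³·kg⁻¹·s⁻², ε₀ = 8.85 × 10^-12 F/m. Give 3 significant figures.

Planck time: t_P = √(ℏG/c⁵) = 5.37 × 10^-44 s
atomic unit of time: τ_au = (4πε₀)²ℏ³/(m_e e⁴) = 2.40 × 10^-17 s
ratio = 5.37 × 10^-44 / 2.40 × 10^-17 = 2.24 × 10^-27

2.24 × 10^-27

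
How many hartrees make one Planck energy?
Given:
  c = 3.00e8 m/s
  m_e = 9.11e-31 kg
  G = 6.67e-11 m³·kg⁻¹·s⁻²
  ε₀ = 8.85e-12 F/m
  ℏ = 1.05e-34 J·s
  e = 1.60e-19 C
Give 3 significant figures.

Planck energy: E_P = √(ℏc⁵/G) = 1.96e9 J
hartree: E_h = m_e e⁴/(4πε₀ℏ)² = 4.38e-18 J
ratio = 1.96e9 / 4.38e-18 = 4.47e26

4.47e26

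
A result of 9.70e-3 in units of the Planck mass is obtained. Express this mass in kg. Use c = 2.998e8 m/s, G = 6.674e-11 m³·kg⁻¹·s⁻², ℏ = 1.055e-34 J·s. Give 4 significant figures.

2.112e-10 kg

One Planck mass: m_P = √(ℏc/G) = 2.177e-8 kg.
9.70e-3 × 2.177e-8 kg = 2.112e-10 kg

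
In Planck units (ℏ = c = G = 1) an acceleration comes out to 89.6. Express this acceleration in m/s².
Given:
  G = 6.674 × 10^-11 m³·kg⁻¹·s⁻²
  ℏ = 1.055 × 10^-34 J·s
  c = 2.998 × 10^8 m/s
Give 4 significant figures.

4.982 × 10^53 m/s²

One Planck acceleration: a_P = √(c⁷/(ℏG)) = 5.560 × 10^51 m/s².
89.6 × 5.560 × 10^51 m/s² = 4.982 × 10^53 m/s²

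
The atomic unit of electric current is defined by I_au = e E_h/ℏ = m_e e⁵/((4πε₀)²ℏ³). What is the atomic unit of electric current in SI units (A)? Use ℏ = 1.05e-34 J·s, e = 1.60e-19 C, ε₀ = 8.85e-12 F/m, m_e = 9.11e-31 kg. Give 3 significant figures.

6.67e-3 A

I_au = e E_h/ℏ = m_e e⁵/((4πε₀)²ℏ³)
E_h = 4.38e-18 J
e·E_h/ℏ = 6.67e-3 A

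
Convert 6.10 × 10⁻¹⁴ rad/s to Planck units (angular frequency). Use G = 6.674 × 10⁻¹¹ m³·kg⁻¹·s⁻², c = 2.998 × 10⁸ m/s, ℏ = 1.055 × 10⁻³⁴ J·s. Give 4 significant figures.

3.289 × 10⁻⁵⁷

Planck angular frequency: ω_P = √(c⁵/(ℏG)) = 1.855 × 10⁴³ rad/s.
6.10 × 10⁻¹⁴ / 1.855 × 10⁴³ = 3.289 × 10⁻⁵⁷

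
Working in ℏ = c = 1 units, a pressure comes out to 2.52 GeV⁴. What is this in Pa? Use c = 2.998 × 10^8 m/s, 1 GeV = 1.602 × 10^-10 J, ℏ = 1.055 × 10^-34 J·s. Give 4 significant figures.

Pressure is [E]/[L]³ = [E]⁴/(ℏc)³.
1 GeV⁴ → 1/(ℏc)³ × (1 GeV in J)⁴ = 2.082 × 10^37 Pa.
Result: 2.52 × 2.082 × 10^37 = 5.246 × 10^37 Pa.

5.246 × 10^37 Pa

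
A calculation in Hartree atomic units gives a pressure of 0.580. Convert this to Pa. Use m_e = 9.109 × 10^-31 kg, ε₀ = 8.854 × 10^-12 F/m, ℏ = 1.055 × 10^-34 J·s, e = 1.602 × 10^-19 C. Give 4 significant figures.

One atomic unit of pressure: P_au = E_h/a₀³ = m_e⁴e¹⁰/((4πε₀)⁵ℏ⁸) = 2.929 × 10^13 Pa.
0.580 × 2.929 × 10^13 Pa = 1.699 × 10^13 Pa

1.699 × 10^13 Pa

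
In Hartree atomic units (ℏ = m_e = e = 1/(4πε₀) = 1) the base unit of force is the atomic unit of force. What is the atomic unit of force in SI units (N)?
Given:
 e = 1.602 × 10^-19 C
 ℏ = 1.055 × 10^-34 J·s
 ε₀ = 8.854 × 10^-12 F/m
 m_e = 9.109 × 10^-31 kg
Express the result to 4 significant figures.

F_au = E_h/a₀ = m_e²e⁶/((4πε₀)³ℏ⁴)
E_h = 4.354 × 10^-18 J
a₀ = 5.297 × 10^-11 m
E_h/a₀ = 8.220 × 10^-8 N

8.220 × 10^-8 N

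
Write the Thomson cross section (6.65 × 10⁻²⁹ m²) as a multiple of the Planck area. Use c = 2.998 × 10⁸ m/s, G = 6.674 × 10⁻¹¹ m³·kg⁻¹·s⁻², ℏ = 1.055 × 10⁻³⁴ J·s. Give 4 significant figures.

2.545 × 10⁴¹

Planck area: A_P = ℏG/c³ = 2.613 × 10⁻⁷⁰ m².
6.65 × 10⁻²⁹ / 2.613 × 10⁻⁷⁰ = 2.545 × 10⁴¹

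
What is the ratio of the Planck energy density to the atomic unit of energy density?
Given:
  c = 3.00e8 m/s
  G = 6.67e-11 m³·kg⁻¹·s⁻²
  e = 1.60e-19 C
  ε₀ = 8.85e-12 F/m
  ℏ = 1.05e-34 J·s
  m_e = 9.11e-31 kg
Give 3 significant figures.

1.55e100

Planck energy density: u_P = c⁷/(ℏG²) = 4.68e113 J/m³
atomic unit of energy density: u_au = E_h/a₀³ = m_e⁴e¹⁰/((4πε₀)⁵ℏ⁸) = 3.01e13 J/m³
ratio = 4.68e113 / 3.01e13 = 1.55e100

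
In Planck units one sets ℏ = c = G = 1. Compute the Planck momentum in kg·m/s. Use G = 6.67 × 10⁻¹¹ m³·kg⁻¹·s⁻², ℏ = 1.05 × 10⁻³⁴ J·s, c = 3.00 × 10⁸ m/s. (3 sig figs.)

6.52 kg·m/s

p_P = √(ℏc³/G)
  = √(42.5)
  = 6.52 kg·m/s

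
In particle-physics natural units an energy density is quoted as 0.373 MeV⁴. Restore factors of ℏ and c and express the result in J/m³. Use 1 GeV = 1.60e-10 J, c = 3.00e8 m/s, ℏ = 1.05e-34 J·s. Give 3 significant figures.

[E]/[L]³ = [E]⁴/(ℏc)³; restore (ℏc)⁻³.
1 GeV⁴ → 1/(ℏc)³ × (1 GeV in J)⁴ = 2.10e37 J/m³.
Convert the energy scale: 0.373 MeV⁴ = 3.73e-13 GeV⁴.
Result: 3.73e-13 × 2.10e37 = 7.82e24 J/m³.

7.82e24 J/m³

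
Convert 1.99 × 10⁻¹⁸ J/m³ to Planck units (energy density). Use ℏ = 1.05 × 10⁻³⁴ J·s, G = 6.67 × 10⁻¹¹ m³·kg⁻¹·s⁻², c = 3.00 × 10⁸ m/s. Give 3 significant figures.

4.25 × 10⁻¹³²

Planck energy density: u_P = c⁷/(ℏG²) = 4.68 × 10¹¹³ J/m³.
1.99 × 10⁻¹⁸ / 4.68 × 10¹¹³ = 4.25 × 10⁻¹³²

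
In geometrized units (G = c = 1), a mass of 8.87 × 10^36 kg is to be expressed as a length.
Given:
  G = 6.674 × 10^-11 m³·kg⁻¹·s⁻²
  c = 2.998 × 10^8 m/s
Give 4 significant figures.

In G = c = 1 units mass has dimensions of length; the conversion factor is G/c².
8.87 × 10^36 kg × (G/c²) = 6.586 × 10^9 m

6.586 × 10^9 m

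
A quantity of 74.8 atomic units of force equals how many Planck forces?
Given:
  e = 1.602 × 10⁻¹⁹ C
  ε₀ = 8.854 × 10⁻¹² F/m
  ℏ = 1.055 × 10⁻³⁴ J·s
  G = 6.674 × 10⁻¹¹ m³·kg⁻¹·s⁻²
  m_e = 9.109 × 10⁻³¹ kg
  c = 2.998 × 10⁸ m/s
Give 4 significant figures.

atomic unit of force: F_au = E_h/a₀ = m_e²e⁶/((4πε₀)³ℏ⁴) = 8.220 × 10⁻⁸ N
Planck force: F_P = c⁴/G = 1.210 × 10⁴⁴ N
74.8 × 8.220 × 10⁻⁸ / 1.210 × 10⁴⁴ = 5.079 × 10⁻⁵⁰

5.079 × 10⁻⁵⁰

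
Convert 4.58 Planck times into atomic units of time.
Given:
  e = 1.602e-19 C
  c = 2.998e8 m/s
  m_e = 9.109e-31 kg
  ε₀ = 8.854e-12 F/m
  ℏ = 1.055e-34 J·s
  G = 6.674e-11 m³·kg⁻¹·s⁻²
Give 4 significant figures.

Planck time: t_P = √(ℏG/c⁵) = 5.392e-44 s
atomic unit of time: τ_au = (4πε₀)²ℏ³/(m_e e⁴) = 2.423e-17 s
4.58 × 5.392e-44 / 2.423e-17 = 1.019e-26

1.019e-26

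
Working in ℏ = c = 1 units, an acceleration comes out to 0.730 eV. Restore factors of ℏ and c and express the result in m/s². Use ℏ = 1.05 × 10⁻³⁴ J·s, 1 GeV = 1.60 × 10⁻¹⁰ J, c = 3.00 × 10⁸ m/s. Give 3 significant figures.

3.34 × 10²³ m/s²

Acceleration is [L]/[T]² = c·[E]/ℏ.
1 GeV → c/ℏ × (1 GeV in J) = 4.57 × 10³² m/s².
Convert the energy scale: 0.730 eV = 7.30 × 10⁻¹⁰ GeV.
Result: 7.30 × 10⁻¹⁰ × 4.57 × 10³² = 3.34 × 10²³ m/s².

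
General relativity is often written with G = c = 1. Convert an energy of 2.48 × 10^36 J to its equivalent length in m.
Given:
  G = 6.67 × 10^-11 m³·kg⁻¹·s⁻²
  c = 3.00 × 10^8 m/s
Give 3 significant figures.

2.04 × 10^-8 m

Energy → length via G/c⁴.
2.48 × 10^36 J × (G/c⁴) = 2.04 × 10^-8 m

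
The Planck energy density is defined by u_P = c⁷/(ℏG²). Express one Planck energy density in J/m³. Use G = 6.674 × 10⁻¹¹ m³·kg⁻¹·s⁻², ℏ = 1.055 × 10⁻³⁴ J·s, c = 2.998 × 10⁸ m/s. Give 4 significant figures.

4.632 × 10¹¹³ J/m³

u_P = c⁷/(ℏG²)
  = 2.177 × 10⁵⁹ / 4.699 × 10⁻⁵⁵
  = 4.632 × 10¹¹³ J/m³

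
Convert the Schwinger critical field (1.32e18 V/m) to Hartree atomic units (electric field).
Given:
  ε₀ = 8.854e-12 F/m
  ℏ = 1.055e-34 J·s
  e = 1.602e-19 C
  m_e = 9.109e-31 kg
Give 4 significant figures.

2.573e6

atomic unit of electric field: E_au = E_h/(e a₀) = m_e²e⁵/((4πε₀)³ℏ⁴) = 5.131e11 V/m.
1.32e18 / 5.131e11 = 2.573e6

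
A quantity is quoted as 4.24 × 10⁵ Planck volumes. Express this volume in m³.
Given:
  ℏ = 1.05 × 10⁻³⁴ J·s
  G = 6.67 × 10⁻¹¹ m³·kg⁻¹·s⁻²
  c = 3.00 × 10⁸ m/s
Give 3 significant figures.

1.77 × 10⁻⁹⁹ m³

One Planck volume: V_P = (ℏG/c³)^(3/2) = 4.18 × 10⁻¹⁰⁵ m³.
4.24 × 10⁵ × 4.18 × 10⁻¹⁰⁵ m³ = 1.77 × 10⁻⁹⁹ m³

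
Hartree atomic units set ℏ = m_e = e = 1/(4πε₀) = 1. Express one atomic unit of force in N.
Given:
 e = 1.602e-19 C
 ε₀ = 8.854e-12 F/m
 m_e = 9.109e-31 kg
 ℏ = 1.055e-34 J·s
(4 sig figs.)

8.220e-8 N

From ℏ = m_e = e = 1/(4πε₀) = 1 the force scale is F_au = E_h/a₀ = m_e²e⁶/((4πε₀)³ℏ⁴).
E_h = 4.354e-18 J
a₀ = 5.297e-11 m
E_h/a₀ = 8.220e-8 N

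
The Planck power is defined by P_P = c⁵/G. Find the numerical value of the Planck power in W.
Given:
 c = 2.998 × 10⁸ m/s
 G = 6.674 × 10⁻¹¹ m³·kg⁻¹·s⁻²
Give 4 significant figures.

3.629 × 10⁵² W

P_P = c⁵/G
  = 2.422 × 10⁴² / 6.674 × 10⁻¹¹
  = 3.629 × 10⁵² W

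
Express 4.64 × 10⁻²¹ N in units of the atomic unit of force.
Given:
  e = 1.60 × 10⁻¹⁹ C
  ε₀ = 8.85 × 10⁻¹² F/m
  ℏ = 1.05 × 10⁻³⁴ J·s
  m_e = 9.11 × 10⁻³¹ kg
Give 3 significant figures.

atomic unit of force: F_au = E_h/a₀ = m_e²e⁶/((4πε₀)³ℏ⁴) = 8.33 × 10⁻⁸ N.
4.64 × 10⁻²¹ / 8.33 × 10⁻⁸ = 5.57 × 10⁻¹⁴

5.57 × 10⁻¹⁴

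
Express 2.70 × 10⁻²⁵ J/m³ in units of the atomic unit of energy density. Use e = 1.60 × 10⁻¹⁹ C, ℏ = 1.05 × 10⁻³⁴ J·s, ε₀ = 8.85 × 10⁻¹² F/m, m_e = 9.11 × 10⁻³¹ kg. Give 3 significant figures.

8.96 × 10⁻³⁹

atomic unit of energy density: u_au = E_h/a₀³ = m_e⁴e¹⁰/((4πε₀)⁵ℏ⁸) = 3.01 × 10¹³ J/m³.
2.70 × 10⁻²⁵ / 3.01 × 10¹³ = 8.96 × 10⁻³⁹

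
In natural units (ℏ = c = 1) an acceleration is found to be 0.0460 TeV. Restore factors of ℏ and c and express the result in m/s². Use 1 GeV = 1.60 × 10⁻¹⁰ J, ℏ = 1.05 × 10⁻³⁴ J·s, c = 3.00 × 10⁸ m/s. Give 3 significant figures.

2.10 × 10³⁴ m/s²

Acceleration is [L]/[T]² = c·[E]/ℏ.
1 GeV → c/ℏ × (1 GeV in J) = 4.57 × 10³² m/s².
Convert the energy scale: 0.0460 TeV = 46 GeV.
Result: 46 × 4.57 × 10³² = 2.10 × 10³⁴ m/s².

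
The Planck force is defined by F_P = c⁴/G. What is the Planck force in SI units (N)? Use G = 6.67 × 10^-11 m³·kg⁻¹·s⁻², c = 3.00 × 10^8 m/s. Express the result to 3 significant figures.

1.21 × 10^44 N

F_P = c⁴/G
  = 8.10 × 10^33 / 6.67 × 10^-11
  = 1.21 × 10^44 N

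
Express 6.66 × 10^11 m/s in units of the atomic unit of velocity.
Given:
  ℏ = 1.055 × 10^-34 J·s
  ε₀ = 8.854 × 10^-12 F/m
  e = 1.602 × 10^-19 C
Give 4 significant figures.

3.046 × 10^5

atomic unit of velocity: v_au = e²/(4πε₀ℏ) = 2.186 × 10^6 m/s.
6.66 × 10^11 / 2.186 × 10^6 = 3.046 × 10^5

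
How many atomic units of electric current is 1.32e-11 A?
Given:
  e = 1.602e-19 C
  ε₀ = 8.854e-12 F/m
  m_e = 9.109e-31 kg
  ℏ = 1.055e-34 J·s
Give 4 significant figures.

1.996e-9

atomic unit of electric current: I_au = e E_h/ℏ = m_e e⁵/((4πε₀)²ℏ³) = 6.612e-3 A.
1.32e-11 / 6.612e-3 = 1.996e-9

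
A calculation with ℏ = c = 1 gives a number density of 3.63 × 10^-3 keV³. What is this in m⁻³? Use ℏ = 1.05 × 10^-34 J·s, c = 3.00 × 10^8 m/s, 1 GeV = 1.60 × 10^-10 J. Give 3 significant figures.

4.76 × 10^26 m⁻³

Number density is [L]⁻³ = [E]³/(ℏc)³.
1 GeV³ → 1/(ℏc)³ × (1 GeV in J)³ = 1.31 × 10^47 m⁻³.
Convert the energy scale: 3.63 × 10^-3 keV³ = 3.63 × 10^-21 GeV³.
Result: 3.63 × 10^-21 × 1.31 × 10^47 = 4.76 × 10^26 m⁻³.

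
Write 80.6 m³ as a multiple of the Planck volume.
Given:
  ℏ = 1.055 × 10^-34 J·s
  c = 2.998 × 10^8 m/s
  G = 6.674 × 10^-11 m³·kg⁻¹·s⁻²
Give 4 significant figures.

Planck volume: V_P = (ℏG/c³)^(3/2) = 4.224 × 10^-105 m³.
80.6 / 4.224 × 10^-105 = 1.908 × 10^106

1.908 × 10^106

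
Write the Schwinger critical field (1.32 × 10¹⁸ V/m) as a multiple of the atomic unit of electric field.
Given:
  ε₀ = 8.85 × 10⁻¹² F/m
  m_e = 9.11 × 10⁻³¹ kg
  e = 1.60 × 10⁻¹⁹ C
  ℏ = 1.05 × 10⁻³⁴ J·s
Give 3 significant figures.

atomic unit of electric field: E_au = E_h/(e a₀) = m_e²e⁵/((4πε₀)³ℏ⁴) = 5.20 × 10¹¹ V/m.
1.32 × 10¹⁸ / 5.20 × 10¹¹ = 2.54 × 10⁶

2.54 × 10⁶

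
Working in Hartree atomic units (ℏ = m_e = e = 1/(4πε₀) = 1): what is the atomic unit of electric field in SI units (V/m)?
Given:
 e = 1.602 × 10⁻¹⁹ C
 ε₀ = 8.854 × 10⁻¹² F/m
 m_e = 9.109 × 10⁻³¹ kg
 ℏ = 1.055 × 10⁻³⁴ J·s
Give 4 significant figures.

5.131 × 10¹¹ V/m

The unique combination of the constants set to 1 with dimensions of electric field is E_au = E_h/(e a₀) = m_e²e⁵/((4πε₀)³ℏ⁴).
E_h = 4.354 × 10⁻¹⁸ J
a₀ = 5.297 × 10⁻¹¹ m
E_h/(e·a₀) = 5.131 × 10¹¹ V/m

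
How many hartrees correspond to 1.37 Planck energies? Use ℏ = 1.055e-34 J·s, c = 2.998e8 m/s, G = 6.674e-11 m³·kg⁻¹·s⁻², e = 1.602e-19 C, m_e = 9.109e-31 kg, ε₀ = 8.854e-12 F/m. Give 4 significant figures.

Planck energy: E_P = √(ℏc⁵/G) = 1.957e9 J
hartree: E_h = m_e e⁴/(4πε₀ℏ)² = 4.354e-18 J
1.37 × 1.957e9 / 4.354e-18 = 6.156e26

6.156e26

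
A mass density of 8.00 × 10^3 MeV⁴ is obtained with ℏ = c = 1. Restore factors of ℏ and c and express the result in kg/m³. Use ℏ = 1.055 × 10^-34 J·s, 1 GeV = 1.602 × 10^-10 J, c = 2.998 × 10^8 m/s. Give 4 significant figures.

Mass density is [E]/(c²[L]³) = [E]⁴/(ℏ³c⁵).
1 GeV⁴ → 1/(ℏ³c⁵) × (1 GeV in J)⁴ = 2.316 × 10^20 kg/m³.
Convert the energy scale: 8.00 × 10^3 MeV⁴ = 8.00 × 10^-9 GeV⁴.
Result: 8.00 × 10^-9 × 2.316 × 10^20 = 1.853 × 10^12 kg/m³.

1.853 × 10^12 kg/m³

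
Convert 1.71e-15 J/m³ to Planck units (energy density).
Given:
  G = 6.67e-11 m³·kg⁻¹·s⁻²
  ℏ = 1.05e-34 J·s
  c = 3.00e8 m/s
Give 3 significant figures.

Planck energy density: u_P = c⁷/(ℏG²) = 4.68e113 J/m³.
1.71e-15 / 4.68e113 = 3.65e-129

3.65e-129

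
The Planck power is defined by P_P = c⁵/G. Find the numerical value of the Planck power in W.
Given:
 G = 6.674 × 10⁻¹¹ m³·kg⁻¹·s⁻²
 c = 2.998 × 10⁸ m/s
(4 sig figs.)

3.629 × 10⁵² W

P_P = c⁵/G
  = 2.422 × 10⁴² / 6.674 × 10⁻¹¹
  = 3.629 × 10⁵² W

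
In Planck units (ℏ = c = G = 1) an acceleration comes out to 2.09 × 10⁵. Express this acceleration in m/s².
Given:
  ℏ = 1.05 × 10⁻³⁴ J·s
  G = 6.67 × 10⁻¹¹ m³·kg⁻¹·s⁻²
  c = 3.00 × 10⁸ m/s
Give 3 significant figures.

One Planck acceleration: a_P = √(c⁷/(ℏG)) = 5.59 × 10⁵¹ m/s².
2.09 × 10⁵ × 5.59 × 10⁵¹ m/s² = 1.17 × 10⁵⁷ m/s²

1.17 × 10⁵⁷ m/s²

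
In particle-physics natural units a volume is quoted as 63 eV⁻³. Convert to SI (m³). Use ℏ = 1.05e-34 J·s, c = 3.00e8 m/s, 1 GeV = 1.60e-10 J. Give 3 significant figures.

4.81e-19 m³

Volume is [L]³ = [E]⁻³·(ℏc)³.
1 GeV⁻³ → (ℏc)³ × (1 GeV in J)⁻³ = 7.63e-48 m³.
Convert the energy scale: 63 eV⁻³ = 6.30e28 GeV⁻³.
Result: 6.30e28 × 7.63e-48 = 4.81e-19 m³.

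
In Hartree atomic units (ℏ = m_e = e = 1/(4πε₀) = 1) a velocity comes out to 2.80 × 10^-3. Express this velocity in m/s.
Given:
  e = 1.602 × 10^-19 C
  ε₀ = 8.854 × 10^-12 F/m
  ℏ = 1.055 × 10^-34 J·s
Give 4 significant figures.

One atomic unit of velocity: v_au = e²/(4πε₀ℏ) = 2.186 × 10^6 m/s.
2.80 × 10^-3 × 2.186 × 10^6 m/s = 6.122 × 10^3 m/s

6.122 × 10^3 m/s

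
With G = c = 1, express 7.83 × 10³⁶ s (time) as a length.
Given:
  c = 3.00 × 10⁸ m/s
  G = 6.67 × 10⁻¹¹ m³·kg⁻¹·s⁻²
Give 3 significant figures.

Time → length via c.
7.83 × 10³⁶ s × (c) = 2.35 × 10⁴⁵ m

2.35 × 10⁴⁵ m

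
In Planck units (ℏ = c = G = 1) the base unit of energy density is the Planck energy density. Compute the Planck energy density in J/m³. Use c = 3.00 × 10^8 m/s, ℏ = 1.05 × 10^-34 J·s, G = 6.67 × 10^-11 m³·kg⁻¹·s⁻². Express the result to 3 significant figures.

4.68 × 10^113 J/m³

u_P = c⁷/(ℏG²)
  = 2.19 × 10^59 / 4.67 × 10^-55
  = 4.68 × 10^113 J/m³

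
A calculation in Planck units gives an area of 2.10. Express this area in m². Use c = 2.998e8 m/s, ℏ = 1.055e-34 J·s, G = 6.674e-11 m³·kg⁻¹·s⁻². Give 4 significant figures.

One Planck area: A_P = ℏG/c³ = 2.613e-70 m².
2.10 × 2.613e-70 m² = 5.487e-70 m²

5.487e-70 m²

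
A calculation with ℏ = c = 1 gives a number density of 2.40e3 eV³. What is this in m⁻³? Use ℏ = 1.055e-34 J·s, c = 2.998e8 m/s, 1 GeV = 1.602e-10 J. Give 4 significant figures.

Number density is [L]⁻³ = [E]³/(ℏc)³.
1 GeV³ → 1/(ℏc)³ × (1 GeV in J)³ = 1.299e47 m⁻³.
Convert the energy scale: 2.40e3 eV³ = 2.40e-24 GeV³.
Result: 2.40e-24 × 1.299e47 = 3.119e23 m⁻³.

3.119e23 m⁻³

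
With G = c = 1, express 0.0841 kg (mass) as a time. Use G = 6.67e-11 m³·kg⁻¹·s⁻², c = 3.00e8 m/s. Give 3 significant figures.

Mass → time via G/c³.
0.0841 kg × (G/c³) = 2.08e-37 s

2.08e-37 s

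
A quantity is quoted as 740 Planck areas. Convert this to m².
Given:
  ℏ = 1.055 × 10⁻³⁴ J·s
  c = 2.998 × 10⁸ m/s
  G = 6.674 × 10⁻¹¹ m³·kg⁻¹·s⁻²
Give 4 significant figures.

One Planck area: A_P = ℏG/c³ = 2.613 × 10⁻⁷⁰ m².
740 × 2.613 × 10⁻⁷⁰ m² = 1.934 × 10⁻⁶⁷ m²

1.934 × 10⁻⁶⁷ m²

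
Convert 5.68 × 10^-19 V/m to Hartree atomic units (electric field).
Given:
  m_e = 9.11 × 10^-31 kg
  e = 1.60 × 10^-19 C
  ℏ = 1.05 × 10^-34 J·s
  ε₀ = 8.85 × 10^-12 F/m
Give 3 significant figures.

1.09 × 10^-30

atomic unit of electric field: E_au = E_h/(e a₀) = m_e²e⁵/((4πε₀)³ℏ⁴) = 5.20 × 10^11 V/m.
5.68 × 10^-19 / 5.20 × 10^11 = 1.09 × 10^-30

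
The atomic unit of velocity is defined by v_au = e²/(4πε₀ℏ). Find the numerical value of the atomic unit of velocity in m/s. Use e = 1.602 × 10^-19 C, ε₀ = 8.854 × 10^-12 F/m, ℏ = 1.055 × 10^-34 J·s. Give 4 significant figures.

2.186 × 10^6 m/s

v_au = e²/(4πε₀ℏ)
  = 2.566 × 10^-38 / 1.174 × 10^-44
  = 2.186 × 10^6 m/s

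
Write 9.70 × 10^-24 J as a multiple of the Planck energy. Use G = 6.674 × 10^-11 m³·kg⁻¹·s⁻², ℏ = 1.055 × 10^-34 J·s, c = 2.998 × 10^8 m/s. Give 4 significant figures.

Planck energy: E_P = √(ℏc⁵/G) = 1.957 × 10^9 J.
9.70 × 10^-24 / 1.957 × 10^9 = 4.957 × 10^-33

4.957 × 10^-33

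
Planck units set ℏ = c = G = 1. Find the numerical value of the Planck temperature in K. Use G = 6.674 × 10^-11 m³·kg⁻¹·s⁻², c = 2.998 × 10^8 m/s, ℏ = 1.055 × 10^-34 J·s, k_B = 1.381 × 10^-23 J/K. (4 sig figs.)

1.417 × 10^32 K

The unique combination of the constants set to 1 with dimensions of temperature is T_P = √(ℏc⁵/G) / k_B.
  = √(3.828 × 10^18) × 7.241 × 10^22
  = 1.417 × 10^32 K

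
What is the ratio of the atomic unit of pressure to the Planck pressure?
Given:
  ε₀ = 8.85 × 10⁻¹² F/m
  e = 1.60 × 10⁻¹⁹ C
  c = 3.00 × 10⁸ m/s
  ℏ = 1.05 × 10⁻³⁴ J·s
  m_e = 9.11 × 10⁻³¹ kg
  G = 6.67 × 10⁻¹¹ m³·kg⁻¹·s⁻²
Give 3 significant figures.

6.44 × 10⁻¹⁰¹

atomic unit of pressure: P_au = E_h/a₀³ = m_e⁴e¹⁰/((4πε₀)⁵ℏ⁸) = 3.01 × 10¹³ Pa
Planck pressure: p_P = c⁷/(ℏG²) = 4.68 × 10¹¹³ Pa
ratio = 3.01 × 10¹³ / 4.68 × 10¹¹³ = 6.44 × 10⁻¹⁰¹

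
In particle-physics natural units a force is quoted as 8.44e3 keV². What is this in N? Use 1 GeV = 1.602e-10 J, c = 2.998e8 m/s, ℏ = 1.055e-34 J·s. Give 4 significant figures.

Force is [E]/[L] = [E]²/(ℏc); restore (ℏc)⁻¹.
1 GeV² → 1/(ℏc) × (1 GeV in J)² = 8.114e5 N.
Convert the energy scale: 8.44e3 keV² = 8.44e-9 GeV².
Result: 8.44e-9 × 8.114e5 = 6.848e-3 N.

6.848e-3 N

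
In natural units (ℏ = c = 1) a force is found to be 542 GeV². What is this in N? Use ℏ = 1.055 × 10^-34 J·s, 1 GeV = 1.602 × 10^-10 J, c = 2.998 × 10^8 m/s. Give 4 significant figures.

4.398 × 10^8 N

Force is [E]/[L] = [E]²/(ℏc); restore (ℏc)⁻¹.
1 GeV² → 1/(ℏc) × (1 GeV in J)² = 8.114 × 10^5 N.
Result: 542 × 8.114 × 10^5 = 4.398 × 10^8 N.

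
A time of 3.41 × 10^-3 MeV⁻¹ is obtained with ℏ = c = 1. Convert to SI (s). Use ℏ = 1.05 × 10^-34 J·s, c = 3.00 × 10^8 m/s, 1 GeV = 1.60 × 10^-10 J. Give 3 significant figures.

2.24 × 10^-24 s

A time is [E]⁻¹ in ℏ=c=1; restore one factor of ℏ.
1 GeV⁻¹ → ℏ × (1 GeV in J)⁻¹ = 6.56 × 10^-25 s.
Convert the energy scale: 3.41 × 10^-3 MeV⁻¹ = 3.41 GeV⁻¹.
Result: 3.41 × 6.56 × 10^-25 = 2.24 × 10^-24 s.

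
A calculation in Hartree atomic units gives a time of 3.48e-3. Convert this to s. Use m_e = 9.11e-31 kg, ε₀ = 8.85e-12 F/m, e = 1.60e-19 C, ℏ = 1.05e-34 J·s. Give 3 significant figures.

8.35e-20 s

One atomic unit of time: τ_au = (4πε₀)²ℏ³/(m_e e⁴) = 2.40e-17 s.
3.48e-3 × 2.40e-17 s = 8.35e-20 s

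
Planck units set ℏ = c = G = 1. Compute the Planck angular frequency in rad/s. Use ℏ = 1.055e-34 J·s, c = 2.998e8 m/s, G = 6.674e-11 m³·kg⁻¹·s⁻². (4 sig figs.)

Dimensional analysis gives ω_P = √(c⁵/(ℏG)).
  = √(3.440e86)
  = 1.855e43 rad/s

1.855e43 rad/s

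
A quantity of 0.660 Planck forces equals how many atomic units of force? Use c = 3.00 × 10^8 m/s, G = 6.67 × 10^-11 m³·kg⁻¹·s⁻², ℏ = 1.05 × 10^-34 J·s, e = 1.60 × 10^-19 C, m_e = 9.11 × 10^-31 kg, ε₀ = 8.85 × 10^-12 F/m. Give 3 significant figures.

Planck force: F_P = c⁴/G = 1.21 × 10^44 N
atomic unit of force: F_au = E_h/a₀ = m_e²e⁶/((4πε₀)³ℏ⁴) = 8.33 × 10^-8 N
0.660 × 1.21 × 10^44 / 8.33 × 10^-8 = 9.62 × 10^50

9.62 × 10^50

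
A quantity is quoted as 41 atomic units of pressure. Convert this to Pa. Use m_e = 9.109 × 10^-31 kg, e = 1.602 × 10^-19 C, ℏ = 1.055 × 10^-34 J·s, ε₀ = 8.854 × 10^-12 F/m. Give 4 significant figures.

1.201 × 10^15 Pa

One atomic unit of pressure: P_au = E_h/a₀³ = m_e⁴e¹⁰/((4πε₀)⁵ℏ⁸) = 2.929 × 10^13 Pa.
41 × 2.929 × 10^13 Pa = 1.201 × 10^15 Pa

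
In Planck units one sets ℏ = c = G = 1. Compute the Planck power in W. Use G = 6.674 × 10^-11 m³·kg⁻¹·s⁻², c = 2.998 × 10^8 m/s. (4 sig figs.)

P_P = c⁵/G
  = 2.422 × 10^42 / 6.674 × 10^-11
  = 3.629 × 10^52 W

3.629 × 10^52 W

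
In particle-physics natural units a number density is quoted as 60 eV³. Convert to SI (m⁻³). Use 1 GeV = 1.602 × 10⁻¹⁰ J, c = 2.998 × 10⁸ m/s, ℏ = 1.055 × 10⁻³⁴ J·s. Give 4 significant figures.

7.796 × 10²¹ m⁻³

Number density is [L]⁻³ = [E]³/(ℏc)³.
1 GeV³ → 1/(ℏc)³ × (1 GeV in J)³ = 1.299 × 10⁴⁷ m⁻³.
Convert the energy scale: 60 eV³ = 6.00 × 10⁻²⁶ GeV³.
Result: 6.00 × 10⁻²⁶ × 1.299 × 10⁴⁷ = 7.796 × 10²¹ m⁻³.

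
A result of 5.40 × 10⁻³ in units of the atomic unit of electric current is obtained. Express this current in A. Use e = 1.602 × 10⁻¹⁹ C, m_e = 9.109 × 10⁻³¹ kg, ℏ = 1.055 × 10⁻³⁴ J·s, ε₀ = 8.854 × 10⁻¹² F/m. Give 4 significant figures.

3.570 × 10⁻⁵ A

One atomic unit of electric current: I_au = e E_h/ℏ = m_e e⁵/((4πε₀)²ℏ³) = 6.612 × 10⁻³ A.
5.40 × 10⁻³ × 6.612 × 10⁻³ A = 3.570 × 10⁻⁵ A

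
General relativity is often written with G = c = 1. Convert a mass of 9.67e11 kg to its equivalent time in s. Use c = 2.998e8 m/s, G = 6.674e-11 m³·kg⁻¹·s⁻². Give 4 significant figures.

Mass → time via G/c³.
9.67e11 kg × (G/c³) = 2.395e-24 s

2.395e-24 s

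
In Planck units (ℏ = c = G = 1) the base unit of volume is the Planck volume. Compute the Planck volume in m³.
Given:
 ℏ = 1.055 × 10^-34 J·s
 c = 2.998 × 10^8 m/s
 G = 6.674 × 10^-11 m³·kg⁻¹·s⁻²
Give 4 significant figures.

V_P = (ℏG/c³)^(3/2)
  = √(1.784 × 10^-209)
  = 4.224 × 10^-105 m³

4.224 × 10^-105 m³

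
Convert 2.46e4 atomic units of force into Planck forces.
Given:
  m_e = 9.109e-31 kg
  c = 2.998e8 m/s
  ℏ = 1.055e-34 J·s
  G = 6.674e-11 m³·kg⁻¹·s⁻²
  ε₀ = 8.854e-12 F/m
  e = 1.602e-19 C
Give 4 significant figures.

1.671e-47

atomic unit of force: F_au = E_h/a₀ = m_e²e⁶/((4πε₀)³ℏ⁴) = 8.220e-8 N
Planck force: F_P = c⁴/G = 1.210e44 N
2.46e4 × 8.220e-8 / 1.210e44 = 1.671e-47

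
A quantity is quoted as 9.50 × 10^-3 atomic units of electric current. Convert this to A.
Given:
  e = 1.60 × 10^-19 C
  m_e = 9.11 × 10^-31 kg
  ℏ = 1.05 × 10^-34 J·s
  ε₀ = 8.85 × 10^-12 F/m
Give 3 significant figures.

One atomic unit of electric current: I_au = e E_h/ℏ = m_e e⁵/((4πε₀)²ℏ³) = 6.67 × 10^-3 A.
9.50 × 10^-3 × 6.67 × 10^-3 A = 6.34 × 10^-5 A

6.34 × 10^-5 A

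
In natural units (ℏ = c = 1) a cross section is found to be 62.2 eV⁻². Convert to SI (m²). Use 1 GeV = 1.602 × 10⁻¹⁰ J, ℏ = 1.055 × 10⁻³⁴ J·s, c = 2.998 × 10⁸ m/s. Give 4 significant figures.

Area is [L]² = [E]⁻²·(ℏc)²; restore (ℏc)².
1 GeV⁻² → (ℏc)² × (1 GeV in J)⁻² = 3.898 × 10⁻³² m².
Convert the energy scale: 62.2 eV⁻² = 6.22 × 10¹⁹ GeV⁻².
Result: 6.22 × 10¹⁹ × 3.898 × 10⁻³² = 2.425 × 10⁻¹² m².

2.425 × 10⁻¹² m²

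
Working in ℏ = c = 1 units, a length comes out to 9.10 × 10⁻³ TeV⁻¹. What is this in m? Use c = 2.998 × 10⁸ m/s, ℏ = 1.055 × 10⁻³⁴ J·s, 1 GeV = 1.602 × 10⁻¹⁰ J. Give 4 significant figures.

A length is [E]⁻¹ in ℏ=c=1; restore one factor of ℏc.
1 GeV⁻¹ → ℏc × (1 GeV in J)⁻¹ = 1.974 × 10⁻¹⁶ m.
Convert the energy scale: 9.10 × 10⁻³ TeV⁻¹ = 9.10 × 10⁻⁶ GeV⁻¹.
Result: 9.10 × 10⁻⁶ × 1.974 × 10⁻¹⁶ = 1.797 × 10⁻²¹ m.

1.797 × 10⁻²¹ m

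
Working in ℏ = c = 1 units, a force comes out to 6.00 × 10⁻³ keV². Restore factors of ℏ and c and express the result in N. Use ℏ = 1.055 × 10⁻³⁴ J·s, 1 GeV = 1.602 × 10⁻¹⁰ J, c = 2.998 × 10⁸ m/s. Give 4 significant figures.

Force is [E]/[L] = [E]²/(ℏc); restore (ℏc)⁻¹.
1 GeV² → 1/(ℏc) × (1 GeV in J)² = 8.114 × 10⁵ N.
Convert the energy scale: 6.00 × 10⁻³ keV² = 6.00 × 10⁻¹⁵ GeV².
Result: 6.00 × 10⁻¹⁵ × 8.114 × 10⁵ = 4.868 × 10⁻⁹ N.

4.868 × 10⁻⁹ N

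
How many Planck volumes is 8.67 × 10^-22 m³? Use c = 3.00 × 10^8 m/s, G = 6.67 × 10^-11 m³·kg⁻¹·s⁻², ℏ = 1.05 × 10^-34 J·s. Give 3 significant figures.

Planck volume: V_P = (ℏG/c³)^(3/2) = 4.18 × 10^-105 m³.
8.67 × 10^-22 / 4.18 × 10^-105 = 2.08 × 10^83

2.08 × 10^83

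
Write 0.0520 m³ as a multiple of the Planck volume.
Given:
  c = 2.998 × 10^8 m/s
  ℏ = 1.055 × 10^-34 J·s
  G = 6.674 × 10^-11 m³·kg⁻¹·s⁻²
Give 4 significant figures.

1.231 × 10^103

Planck volume: V_P = (ℏG/c³)^(3/2) = 4.224 × 10^-105 m³.
0.0520 / 4.224 × 10^-105 = 1.231 × 10^103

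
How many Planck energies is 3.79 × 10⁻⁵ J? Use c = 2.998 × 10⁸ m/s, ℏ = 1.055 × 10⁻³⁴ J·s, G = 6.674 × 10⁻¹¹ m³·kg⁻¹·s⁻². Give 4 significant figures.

1.937 × 10⁻¹⁴

Planck energy: E_P = √(ℏc⁵/G) = 1.957 × 10⁹ J.
3.79 × 10⁻⁵ / 1.957 × 10⁹ = 1.937 × 10⁻¹⁴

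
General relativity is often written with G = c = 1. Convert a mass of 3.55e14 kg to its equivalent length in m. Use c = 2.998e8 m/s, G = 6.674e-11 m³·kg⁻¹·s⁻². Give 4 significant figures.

2.636e-13 m

In G = c = 1 units mass has dimensions of length; the conversion factor is G/c².
3.55e14 kg × (G/c²) = 2.636e-13 m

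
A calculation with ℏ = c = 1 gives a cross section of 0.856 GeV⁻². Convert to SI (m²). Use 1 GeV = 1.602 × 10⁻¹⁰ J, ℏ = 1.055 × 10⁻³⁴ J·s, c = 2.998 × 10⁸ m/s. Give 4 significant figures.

3.337 × 10⁻³² m²

Area is [L]² = [E]⁻²·(ℏc)²; restore (ℏc)².
1 GeV⁻² → (ℏc)² × (1 GeV in J)⁻² = 3.898 × 10⁻³² m².
Result: 0.856 × 3.898 × 10⁻³² = 3.337 × 10⁻³² m².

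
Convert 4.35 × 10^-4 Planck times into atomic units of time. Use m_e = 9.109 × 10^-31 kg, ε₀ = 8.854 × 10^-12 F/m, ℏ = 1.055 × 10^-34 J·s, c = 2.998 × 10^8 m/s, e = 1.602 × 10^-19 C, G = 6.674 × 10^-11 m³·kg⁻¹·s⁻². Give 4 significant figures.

Planck time: t_P = √(ℏG/c⁵) = 5.392 × 10^-44 s
atomic unit of time: τ_au = (4πε₀)²ℏ³/(m_e e⁴) = 2.423 × 10^-17 s
4.35 × 10^-4 × 5.392 × 10^-44 / 2.423 × 10^-17 = 9.680 × 10^-31

9.680 × 10^-31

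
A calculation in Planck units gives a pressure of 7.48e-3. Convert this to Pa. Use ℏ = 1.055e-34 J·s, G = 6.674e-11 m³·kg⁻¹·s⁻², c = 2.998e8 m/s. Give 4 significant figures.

One Planck pressure: p_P = c⁷/(ℏG²) = 4.632e113 Pa.
7.48e-3 × 4.632e113 Pa = 3.465e111 Pa

3.465e111 Pa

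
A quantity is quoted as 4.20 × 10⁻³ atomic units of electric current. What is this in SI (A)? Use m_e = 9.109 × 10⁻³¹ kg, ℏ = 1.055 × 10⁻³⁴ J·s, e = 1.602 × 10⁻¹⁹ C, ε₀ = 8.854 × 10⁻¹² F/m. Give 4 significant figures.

One atomic unit of electric current: I_au = e E_h/ℏ = m_e e⁵/((4πε₀)²ℏ³) = 6.612 × 10⁻³ A.
4.20 × 10⁻³ × 6.612 × 10⁻³ A = 2.777 × 10⁻⁵ A

2.777 × 10⁻⁵ A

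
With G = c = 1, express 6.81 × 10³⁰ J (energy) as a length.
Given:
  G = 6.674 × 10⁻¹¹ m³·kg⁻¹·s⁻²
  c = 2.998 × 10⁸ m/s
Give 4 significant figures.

5.626 × 10⁻¹⁴ m

Energy → length via G/c⁴.
6.81 × 10³⁰ J × (G/c⁴) = 5.626 × 10⁻¹⁴ m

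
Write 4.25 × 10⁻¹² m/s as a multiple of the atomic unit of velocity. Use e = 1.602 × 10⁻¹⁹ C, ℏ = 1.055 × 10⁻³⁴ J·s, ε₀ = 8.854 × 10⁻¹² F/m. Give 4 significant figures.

1.944 × 10⁻¹⁸

atomic unit of velocity: v_au = e²/(4πε₀ℏ) = 2.186 × 10⁶ m/s.
4.25 × 10⁻¹² / 2.186 × 10⁶ = 1.944 × 10⁻¹⁸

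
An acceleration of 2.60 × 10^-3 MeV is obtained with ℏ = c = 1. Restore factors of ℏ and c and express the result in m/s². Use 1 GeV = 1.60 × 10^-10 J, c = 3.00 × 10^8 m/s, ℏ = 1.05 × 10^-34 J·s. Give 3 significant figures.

1.19 × 10^27 m/s²

Acceleration is [L]/[T]² = c·[E]/ℏ.
1 GeV → c/ℏ × (1 GeV in J) = 4.57 × 10^32 m/s².
Convert the energy scale: 2.60 × 10^-3 MeV = 2.60 × 10^-6 GeV.
Result: 2.60 × 10^-6 × 4.57 × 10^32 = 1.19 × 10^27 m/s².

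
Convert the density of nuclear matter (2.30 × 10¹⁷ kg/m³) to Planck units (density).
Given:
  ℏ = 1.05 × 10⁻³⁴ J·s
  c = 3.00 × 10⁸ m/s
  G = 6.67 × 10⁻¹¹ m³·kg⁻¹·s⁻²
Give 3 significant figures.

4.42 × 10⁻⁸⁰

Planck density: ρ_P = c⁵/(ℏG²) = 5.20 × 10⁹⁶ kg/m³.
2.30 × 10¹⁷ / 5.20 × 10⁹⁶ = 4.42 × 10⁻⁸⁰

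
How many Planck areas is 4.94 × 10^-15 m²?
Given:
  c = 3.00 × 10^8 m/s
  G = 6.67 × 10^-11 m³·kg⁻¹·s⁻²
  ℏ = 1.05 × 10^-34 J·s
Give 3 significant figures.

Planck area: A_P = ℏG/c³ = 2.59 × 10^-70 m².
4.94 × 10^-15 / 2.59 × 10^-70 = 1.90 × 10^55

1.90 × 10^55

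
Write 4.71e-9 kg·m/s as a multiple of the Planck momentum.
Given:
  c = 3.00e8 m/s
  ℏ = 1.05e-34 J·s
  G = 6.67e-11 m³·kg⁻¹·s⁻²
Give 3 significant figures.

Planck momentum: p_P = √(ℏc³/G) = 6.52 kg·m/s.
4.71e-9 / 6.52 = 7.22e-10

7.22e-10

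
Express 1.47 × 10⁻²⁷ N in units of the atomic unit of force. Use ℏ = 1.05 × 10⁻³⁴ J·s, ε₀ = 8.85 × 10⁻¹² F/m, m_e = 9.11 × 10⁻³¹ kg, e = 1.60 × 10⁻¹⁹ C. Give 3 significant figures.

1.77 × 10⁻²⁰

atomic unit of force: F_au = E_h/a₀ = m_e²e⁶/((4πε₀)³ℏ⁴) = 8.33 × 10⁻⁸ N.
1.47 × 10⁻²⁷ / 8.33 × 10⁻⁸ = 1.77 × 10⁻²⁰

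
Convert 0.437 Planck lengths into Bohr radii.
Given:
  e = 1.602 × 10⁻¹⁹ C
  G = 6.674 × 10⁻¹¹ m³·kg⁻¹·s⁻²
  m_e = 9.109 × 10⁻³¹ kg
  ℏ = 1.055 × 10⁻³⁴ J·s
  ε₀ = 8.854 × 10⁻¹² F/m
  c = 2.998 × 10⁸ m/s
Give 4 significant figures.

1.334 × 10⁻²⁵

Planck length: ℓ_P = √(ℏG/c³) = 1.616 × 10⁻³⁵ m
Bohr radius: a₀ = 4πε₀ℏ²/(m_e e²) = 5.297 × 10⁻¹¹ m
0.437 × 1.616 × 10⁻³⁵ / 5.297 × 10⁻¹¹ = 1.334 × 10⁻²⁵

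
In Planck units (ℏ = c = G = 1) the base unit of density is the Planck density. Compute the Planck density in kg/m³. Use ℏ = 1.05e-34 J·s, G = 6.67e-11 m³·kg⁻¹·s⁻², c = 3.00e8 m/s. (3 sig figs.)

ρ_P = c⁵/(ℏG²)
  = 2.43e42 / 4.67e-55
  = 5.20e96 kg/m³

5.20e96 kg/m³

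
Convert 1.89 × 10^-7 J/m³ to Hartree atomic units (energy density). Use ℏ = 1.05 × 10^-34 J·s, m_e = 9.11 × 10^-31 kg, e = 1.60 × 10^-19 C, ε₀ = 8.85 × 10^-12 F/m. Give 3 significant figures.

atomic unit of energy density: u_au = E_h/a₀³ = m_e⁴e¹⁰/((4πε₀)⁵ℏ⁸) = 3.01 × 10^13 J/m³.
1.89 × 10^-7 / 3.01 × 10^13 = 6.27 × 10^-21

6.27 × 10^-21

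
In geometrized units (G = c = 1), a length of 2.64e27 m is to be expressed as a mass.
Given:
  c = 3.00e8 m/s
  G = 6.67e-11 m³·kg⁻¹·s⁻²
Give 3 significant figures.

Length → mass via c²/G.
2.64e27 m × (c²/G) = 3.56e54 kg

3.56e54 kg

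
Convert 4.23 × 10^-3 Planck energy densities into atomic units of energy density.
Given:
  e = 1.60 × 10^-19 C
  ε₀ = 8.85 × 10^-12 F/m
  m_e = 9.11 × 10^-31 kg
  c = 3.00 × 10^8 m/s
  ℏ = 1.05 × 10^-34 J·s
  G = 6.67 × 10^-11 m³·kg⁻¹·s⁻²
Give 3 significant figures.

6.57 × 10^97

Planck energy density: u_P = c⁷/(ℏG²) = 4.68 × 10^113 J/m³
atomic unit of energy density: u_au = E_h/a₀³ = m_e⁴e¹⁰/((4πε₀)⁵ℏ⁸) = 3.01 × 10^13 J/m³
4.23 × 10^-3 × 4.68 × 10^113 / 3.01 × 10^13 = 6.57 × 10^97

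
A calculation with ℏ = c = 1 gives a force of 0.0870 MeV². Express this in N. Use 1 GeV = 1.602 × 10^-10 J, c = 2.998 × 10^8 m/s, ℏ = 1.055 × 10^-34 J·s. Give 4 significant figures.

Force is [E]/[L] = [E]²/(ℏc); restore (ℏc)⁻¹.
1 GeV² → 1/(ℏc) × (1 GeV in J)² = 8.114 × 10^5 N.
Convert the energy scale: 0.0870 MeV² = 8.70 × 10^-8 GeV².
Result: 8.70 × 10^-8 × 8.114 × 10^5 = 0.07059 N.

0.07059 N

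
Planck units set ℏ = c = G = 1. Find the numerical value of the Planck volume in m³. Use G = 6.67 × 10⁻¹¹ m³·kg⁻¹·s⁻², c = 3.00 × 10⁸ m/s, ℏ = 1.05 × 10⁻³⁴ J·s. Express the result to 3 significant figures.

4.18 × 10⁻¹⁰⁵ m³

Dimensional analysis gives V_P = (ℏG/c³)^(3/2).
  = √(1.75 × 10⁻²⁰⁹)
  = 4.18 × 10⁻¹⁰⁵ m³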